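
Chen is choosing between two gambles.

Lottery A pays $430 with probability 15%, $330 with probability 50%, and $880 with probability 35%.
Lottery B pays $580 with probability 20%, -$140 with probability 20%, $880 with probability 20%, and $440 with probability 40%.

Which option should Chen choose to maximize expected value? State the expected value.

Lottery A = 0.15 × 430 + 0.5 × 330 + 0.35 × 880 = 64.5 + 165 + 308 = 537.5
Lottery B = 0.2 × 580 + 0.2 × (-140) + 0.2 × 880 + 0.4 × 440 = 116 − 28 + 176 + 176 = 440

Lottery A ($537.50)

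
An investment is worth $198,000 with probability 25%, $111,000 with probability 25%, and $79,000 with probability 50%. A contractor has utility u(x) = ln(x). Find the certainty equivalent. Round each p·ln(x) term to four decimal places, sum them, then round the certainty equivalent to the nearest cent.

$108,217.68

E[u] = 0.25·ln(198000) + 0.25·ln(111000) + 0.5·ln(79000) = 3.0490 + 2.9043 + 5.6386 = 11.5919
CE = e^11.5919 ≈ 108217.68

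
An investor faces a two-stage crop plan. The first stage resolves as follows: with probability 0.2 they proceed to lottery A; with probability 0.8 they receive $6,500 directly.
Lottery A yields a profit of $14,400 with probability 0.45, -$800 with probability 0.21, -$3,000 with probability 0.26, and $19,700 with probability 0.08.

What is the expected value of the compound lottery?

$6,621.60

EV(A) = 0.45 × 14400 + 0.21 × (-800) + 0.26 × (-3000) + 0.08 × 19700 = 6480 − 168 − 780 + 1576 = 7108
Branch B: 6500 (certain)
Overall = 0.2 × 7108 + 0.8 × 6500 = 1421.6 + 5200 = 6621.6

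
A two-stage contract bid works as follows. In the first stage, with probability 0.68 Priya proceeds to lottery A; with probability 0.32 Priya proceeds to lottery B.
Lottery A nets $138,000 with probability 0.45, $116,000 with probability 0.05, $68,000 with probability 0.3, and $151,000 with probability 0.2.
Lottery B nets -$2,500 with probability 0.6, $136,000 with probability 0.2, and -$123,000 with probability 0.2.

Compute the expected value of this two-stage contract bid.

$80,932

EV(A) = 0.45 × 138000 + 0.05 × 116000 + 0.3 × 68000 + 0.2 × 151000 = 62100 + 5800 + 20400 + 30200 = 118500
EV(B) = 0.6 × (-2500) + 0.2 × 136000 + 0.2 × (-123000) = -1500 + 27200 − 24600 = 1100
Overall = 0.68 × 118500 + 0.32 × 1100 = 80580 + 352 = 80932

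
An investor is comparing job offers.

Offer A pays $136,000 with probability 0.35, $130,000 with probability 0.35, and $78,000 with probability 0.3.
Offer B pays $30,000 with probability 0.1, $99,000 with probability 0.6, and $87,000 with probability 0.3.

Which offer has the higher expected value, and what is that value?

Offer A ($116,500)

Offer A = 0.35 × 136000 + 0.35 × 130000 + 0.3 × 78000 = 47600 + 45500 + 23400 = 116500
Offer B = 0.1 × 30000 + 0.6 × 99000 + 0.3 × 87000 = 3000 + 59400 + 26100 = 88500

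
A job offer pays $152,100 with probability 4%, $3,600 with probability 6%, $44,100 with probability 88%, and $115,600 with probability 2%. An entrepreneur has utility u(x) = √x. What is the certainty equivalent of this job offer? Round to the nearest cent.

E[u] = 0.04·√152100 + 0.06·√3600 + 0.88·√44100 + 0.02·√115600 = 0.04·390 + 0.06·60 + 0.88·210 + 0.02·340 = 210.8
CE = (210.8)² = 44436.64

$44,436.64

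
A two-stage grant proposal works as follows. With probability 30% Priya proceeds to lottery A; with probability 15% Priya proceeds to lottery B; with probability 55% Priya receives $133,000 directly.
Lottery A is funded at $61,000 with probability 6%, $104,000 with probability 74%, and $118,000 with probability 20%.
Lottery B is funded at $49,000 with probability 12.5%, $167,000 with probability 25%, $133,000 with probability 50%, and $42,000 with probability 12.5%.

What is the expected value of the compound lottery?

EV(A) = 0.06 × 61000 + 0.74 × 104000 + 0.2 × 118000 = 3660 + 76960 + 23600 = 104220
EV(B) = 0.125 × 49000 + 0.25 × 167000 + 0.5 × 133000 + 0.125 × 42000 = 6125 + 41750 + 66500 + 5250 = 119625
Branch C: 133000 (certain)
Overall = 0.3 × 104220 + 0.15 × 119625 + 0.55 × 133000 = 31266 + 17943.75 + 73150 = 122359.75

$122,359.75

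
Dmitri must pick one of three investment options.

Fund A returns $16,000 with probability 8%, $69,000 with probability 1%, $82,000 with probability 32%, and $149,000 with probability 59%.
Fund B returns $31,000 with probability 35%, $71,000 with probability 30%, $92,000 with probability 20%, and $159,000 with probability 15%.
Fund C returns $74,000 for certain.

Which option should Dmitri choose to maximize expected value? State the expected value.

Fund A = 0.08 × 16000 + 0.01 × 69000 + 0.32 × 82000 + 0.59 × 149000 = 1280 + 690 + 26240 + 87910 = 116120
Fund B = 0.35 × 31000 + 0.3 × 71000 + 0.2 × 92000 + 0.15 × 159000 = 10850 + 21300 + 18400 + 23850 = 74400
Fund C: 74000 (certain)

Fund A ($116,120)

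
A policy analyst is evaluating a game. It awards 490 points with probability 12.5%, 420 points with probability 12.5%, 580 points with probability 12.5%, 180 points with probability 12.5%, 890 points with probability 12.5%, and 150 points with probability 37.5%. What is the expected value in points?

EV = 0.125 × 490 + 0.125 × 420 + 0.125 × 580 + 0.125 × 180 + 0.125 × 890 + 0.375 × 150 = 61.25 + 52.5 + 72.5 + 22.5 + 111.25 + 56.25 = 376.25

376.25 points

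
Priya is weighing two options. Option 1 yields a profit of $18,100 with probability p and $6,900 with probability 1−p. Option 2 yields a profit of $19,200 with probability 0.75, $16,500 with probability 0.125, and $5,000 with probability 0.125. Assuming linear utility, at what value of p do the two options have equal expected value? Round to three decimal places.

p = 0.910

EV(Option 2) = 0.75 × 19200 + 0.125 × 16500 + 0.125 × 5000 = 14400 + 2062.5 + 625 = 17087.5
p·18100 + (1−p)·6900 = 17087.5
11200p + 6900 = 17087.5
p = (17087.5 − 6900) / 11200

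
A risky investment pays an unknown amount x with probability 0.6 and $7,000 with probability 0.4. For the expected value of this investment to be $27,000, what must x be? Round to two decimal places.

x = $40,333.33

0.6·x + 0.4·7000 = 27000
0.6·x = 27000 − 2800 = 24200
x = 24200 / 0.6 = 40333.3333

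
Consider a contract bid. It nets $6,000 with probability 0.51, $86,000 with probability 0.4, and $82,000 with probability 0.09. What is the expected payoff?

EV = 0.51 × 6000 + 0.4 × 86000 + 0.09 × 82000 = 3060 + 34400 + 7380 = 44840

$44,840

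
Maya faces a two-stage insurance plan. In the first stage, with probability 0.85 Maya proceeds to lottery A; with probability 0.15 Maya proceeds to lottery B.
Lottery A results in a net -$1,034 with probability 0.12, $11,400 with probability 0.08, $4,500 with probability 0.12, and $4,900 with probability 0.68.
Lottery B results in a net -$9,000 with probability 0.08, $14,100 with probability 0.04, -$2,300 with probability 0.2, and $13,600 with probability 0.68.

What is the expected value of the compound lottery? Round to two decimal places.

$5,255.73

EV(A) = 0.12 × (-1034) + 0.08 × 11400 + 0.12 × 4500 + 0.68 × 4900 = -124.08 + 912 + 540 + 3332 = 4659.92
EV(B) = 0.08 × (-9000) + 0.04 × 14100 + 0.2 × (-2300) + 0.68 × 13600 = -720 + 564 − 460 + 9248 = 8632
Overall = 0.85 × 4659.92 + 0.15 × 8632 = 3960.932 + 1294.8 = 5255.732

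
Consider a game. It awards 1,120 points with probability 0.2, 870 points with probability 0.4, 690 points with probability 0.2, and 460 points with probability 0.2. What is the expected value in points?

802 points

EV = 0.2 × 1120 + 0.4 × 870 + 0.2 × 690 + 0.2 × 460 = 224 + 348 + 138 + 92 = 802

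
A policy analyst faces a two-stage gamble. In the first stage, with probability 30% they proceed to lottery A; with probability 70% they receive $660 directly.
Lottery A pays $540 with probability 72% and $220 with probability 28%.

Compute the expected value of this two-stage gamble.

EV(A) = 0.72 × 540 + 0.28 × 220 = 388.8 + 61.6 = 450.4
Branch B: 660 (certain)
Overall = 0.3 × 450.4 + 0.7 × 660 = 135.12 + 462 = 597.12

$597.12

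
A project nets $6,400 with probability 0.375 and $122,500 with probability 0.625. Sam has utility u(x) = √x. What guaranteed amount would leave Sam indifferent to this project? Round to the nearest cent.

$61,876.56

E[u] = 0.375·√6400 + 0.625·√122500 = 0.375·80 + 0.625·350 = 248.75
CE = (248.75)² = 61876.5625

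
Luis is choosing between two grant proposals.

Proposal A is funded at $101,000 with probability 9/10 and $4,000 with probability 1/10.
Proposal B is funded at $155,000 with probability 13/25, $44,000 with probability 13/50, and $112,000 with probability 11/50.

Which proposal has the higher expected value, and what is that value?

Proposal B ($116,680)

Proposal A = 9/10 × 101000 + 1/10 × 4000 = 90900 + 400 = 91300
Proposal B = 13/25 × 155000 + 13/50 × 44000 + 11/50 × 112000 = 80600 + 11440 + 24640 = 116680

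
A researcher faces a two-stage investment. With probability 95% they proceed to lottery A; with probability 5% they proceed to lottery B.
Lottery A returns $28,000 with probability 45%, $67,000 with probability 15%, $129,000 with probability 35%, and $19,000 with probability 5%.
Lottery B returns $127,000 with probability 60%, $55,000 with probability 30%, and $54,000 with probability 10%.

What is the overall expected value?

$70,217.50

EV(A) = 0.45 × 28000 + 0.15 × 67000 + 0.35 × 129000 + 0.05 × 19000 = 12600 + 10050 + 45150 + 950 = 68750
EV(B) = 0.6 × 127000 + 0.3 × 55000 + 0.1 × 54000 = 76200 + 16500 + 5400 = 98100
Overall = 0.95 × 68750 + 0.05 × 98100 = 65312.5 + 4905 = 70217.5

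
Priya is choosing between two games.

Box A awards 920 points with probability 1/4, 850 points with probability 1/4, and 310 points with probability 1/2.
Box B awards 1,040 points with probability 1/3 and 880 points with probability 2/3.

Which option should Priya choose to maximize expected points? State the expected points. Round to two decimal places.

Box A = 1/4 × 920 + 1/4 × 850 + 1/2 × 310 = 230 + 212.5 + 155 = 597.5
Box B = 1/3 × 1040 + 2/3 × 880 = 346.6667 + 586.6667 = 933.3333

Box B (933.33 points)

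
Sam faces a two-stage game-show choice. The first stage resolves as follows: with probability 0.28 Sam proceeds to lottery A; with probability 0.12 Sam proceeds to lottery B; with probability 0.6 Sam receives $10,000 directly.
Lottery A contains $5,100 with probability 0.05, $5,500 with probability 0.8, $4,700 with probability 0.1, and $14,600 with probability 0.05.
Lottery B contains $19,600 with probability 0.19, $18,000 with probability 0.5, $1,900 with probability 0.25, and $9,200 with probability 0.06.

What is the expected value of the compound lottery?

EV(A) = 0.05 × 5100 + 0.8 × 5500 + 0.1 × 4700 + 0.05 × 14600 = 255 + 4400 + 470 + 730 = 5855
EV(B) = 0.19 × 19600 + 0.5 × 18000 + 0.25 × 1900 + 0.06 × 9200 = 3724 + 9000 + 475 + 552 = 13751
Branch C: 10000 (certain)
Overall = 0.28 × 5855 + 0.12 × 13751 + 0.6 × 10000 = 1639.4 + 1650.12 + 6000 = 9289.52

$9,289.52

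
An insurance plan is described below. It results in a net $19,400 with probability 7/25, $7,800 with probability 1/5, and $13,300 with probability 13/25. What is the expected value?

$13,908

EV = 7/25 × 19400 + 1/5 × 7800 + 13/25 × 13300 = 5432 + 1560 + 6916 = 13908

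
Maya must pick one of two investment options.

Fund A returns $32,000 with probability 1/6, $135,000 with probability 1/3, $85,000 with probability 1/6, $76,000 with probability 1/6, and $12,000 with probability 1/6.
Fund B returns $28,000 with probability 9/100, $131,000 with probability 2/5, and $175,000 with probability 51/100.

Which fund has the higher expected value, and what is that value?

Fund A = 1/6 × 32000 + 1/3 × 135000 + 1/6 × 85000 + 1/6 × 76000 + 1/6 × 12000 = 5333.3333 + 45000 + 14166.6667 + 12666.6667 + 2000 = 79166.6667
Fund B = 9/100 × 28000 + 2/5 × 131000 + 51/100 × 175000 = 2520 + 52400 + 89250 = 144170

Fund B ($144,170)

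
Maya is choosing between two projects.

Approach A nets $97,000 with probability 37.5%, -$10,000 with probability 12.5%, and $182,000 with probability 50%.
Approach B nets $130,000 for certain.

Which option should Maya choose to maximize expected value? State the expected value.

Approach A = 0.375 × 97000 + 0.125 × (-10000) + 0.5 × 182000 = 36375 − 1250 + 91000 = 126125
Approach B: 130000 (certain)

Approach B ($130,000)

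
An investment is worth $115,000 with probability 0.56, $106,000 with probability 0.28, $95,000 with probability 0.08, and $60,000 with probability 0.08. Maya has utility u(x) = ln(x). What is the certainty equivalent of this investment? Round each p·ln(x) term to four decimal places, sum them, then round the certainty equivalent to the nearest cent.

E[u] = 0.56·ln(115000) + 0.28·ln(106000) + 0.08·ln(95000) + 0.08·ln(60000) = 6.5255 + 3.2399 + 0.9169 + 0.8802 = 11.5625
CE = e^11.5625 ≈ 105082.39

$105,082.39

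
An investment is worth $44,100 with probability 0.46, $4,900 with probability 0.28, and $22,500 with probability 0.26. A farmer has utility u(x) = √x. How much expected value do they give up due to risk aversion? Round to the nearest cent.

E[u] = 0.46·√44100 + 0.28·√4900 + 0.26·√22500 = 0.46·210 + 0.28·70 + 0.26·150 = 155.2
CE = (155.2)² = 24087.04
Risk premium = EV − CE = 27508 − 24087.04 = 3420.96

$3,420.96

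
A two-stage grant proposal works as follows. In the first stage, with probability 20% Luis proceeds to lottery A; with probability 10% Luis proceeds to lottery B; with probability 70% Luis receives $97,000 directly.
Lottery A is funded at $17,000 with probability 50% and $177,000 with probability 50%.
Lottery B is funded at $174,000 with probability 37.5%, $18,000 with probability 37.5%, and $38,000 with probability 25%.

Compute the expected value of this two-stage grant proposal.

EV(A) = 0.5 × 17000 + 0.5 × 177000 = 8500 + 88500 = 97000
EV(B) = 0.375 × 174000 + 0.375 × 18000 + 0.25 × 38000 = 65250 + 6750 + 9500 = 81500
Branch C: 97000 (certain)
Overall = 0.2 × 97000 + 0.1 × 81500 + 0.7 × 97000 = 19400 + 8150 + 67900 = 95450

$95,450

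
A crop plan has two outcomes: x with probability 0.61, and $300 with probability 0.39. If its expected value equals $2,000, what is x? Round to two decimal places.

0.61·x + 0.39·300 = 2000
0.61·x = 2000 − 117 = 1883
x = 1883 / 0.61 = 3086.8852

x = $3,086.89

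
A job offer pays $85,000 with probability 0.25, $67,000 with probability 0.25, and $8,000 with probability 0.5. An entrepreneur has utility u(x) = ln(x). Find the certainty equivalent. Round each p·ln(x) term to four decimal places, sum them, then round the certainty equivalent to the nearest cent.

$24,570.46

E[u] = 0.25·ln(85000) + 0.25·ln(67000) + 0.5·ln(8000) = 2.8376 + 2.7781 + 4.4936 = 10.1093
CE = e^10.1093 ≈ 24570.46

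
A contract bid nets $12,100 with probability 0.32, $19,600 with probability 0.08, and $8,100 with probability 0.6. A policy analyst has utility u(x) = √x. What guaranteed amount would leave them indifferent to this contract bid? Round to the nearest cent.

E[u] = 0.32·√12100 + 0.08·√19600 + 0.6·√8100 = 0.32·110 + 0.08·140 + 0.6·90 = 100.4
CE = (100.4)² = 10080.16

$10,080.16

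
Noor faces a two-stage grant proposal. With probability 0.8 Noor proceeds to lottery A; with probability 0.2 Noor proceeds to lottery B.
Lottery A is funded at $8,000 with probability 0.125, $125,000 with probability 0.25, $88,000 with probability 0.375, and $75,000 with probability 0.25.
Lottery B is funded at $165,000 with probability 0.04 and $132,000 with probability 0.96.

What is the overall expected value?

EV(A) = 0.125 × 8000 + 0.25 × 125000 + 0.375 × 88000 + 0.25 × 75000 = 1000 + 31250 + 33000 + 18750 = 84000
EV(B) = 0.04 × 165000 + 0.96 × 132000 = 6600 + 126720 = 133320
Overall = 0.8 × 84000 + 0.2 × 133320 = 67200 + 26664 = 93864

$93,864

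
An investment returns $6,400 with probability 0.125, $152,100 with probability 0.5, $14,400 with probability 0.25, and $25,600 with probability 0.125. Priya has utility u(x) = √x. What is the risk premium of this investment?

$18,625

E[u] = 0.125·√6400 + 0.5·√152100 + 0.25·√14400 + 0.125·√25600 = 0.125·80 + 0.5·390 + 0.25·120 + 0.125·160 = 255
CE = (255)² = 65025
Risk premium = EV − CE = 83650 − 65025 = 18625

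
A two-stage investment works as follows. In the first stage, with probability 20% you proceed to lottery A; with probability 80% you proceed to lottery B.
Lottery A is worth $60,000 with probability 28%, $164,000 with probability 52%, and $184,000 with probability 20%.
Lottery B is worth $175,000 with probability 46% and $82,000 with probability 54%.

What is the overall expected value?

$127,600

EV(A) = 0.28 × 60000 + 0.52 × 164000 + 0.2 × 184000 = 16800 + 85280 + 36800 = 138880
EV(B) = 0.46 × 175000 + 0.54 × 82000 = 80500 + 44280 = 124780
Overall = 0.2 × 138880 + 0.8 × 124780 = 27776 + 99824 = 127600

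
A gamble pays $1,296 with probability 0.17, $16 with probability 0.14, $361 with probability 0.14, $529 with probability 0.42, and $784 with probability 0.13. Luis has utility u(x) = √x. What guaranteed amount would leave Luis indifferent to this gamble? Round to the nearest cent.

E[u] = 0.17·√1296 + 0.14·√16 + 0.14·√361 + 0.42·√529 + 0.13·√784 = 0.17·36 + 0.14·4 + 0.14·19 + 0.42·23 + 0.13·28 = 22.64
CE = (22.64)² = 512.5696

$512.57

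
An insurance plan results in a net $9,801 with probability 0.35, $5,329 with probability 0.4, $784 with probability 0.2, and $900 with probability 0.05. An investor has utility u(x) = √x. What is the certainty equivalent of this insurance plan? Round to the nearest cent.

$5,033.90

E[u] = 0.35·√9801 + 0.4·√5329 + 0.2·√784 + 0.05·√900 = 0.35·99 + 0.4·73 + 0.2·28 + 0.05·30 = 70.95
CE = (70.95)² = 5033.9025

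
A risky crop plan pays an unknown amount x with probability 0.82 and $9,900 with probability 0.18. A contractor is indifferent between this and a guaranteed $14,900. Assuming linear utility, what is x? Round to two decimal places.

0.82·x + 0.18·9900 = 14900
0.82·x = 14900 − 1782 = 13118
x = 13118 / 0.82 = 15997.5610

x = $15,997.56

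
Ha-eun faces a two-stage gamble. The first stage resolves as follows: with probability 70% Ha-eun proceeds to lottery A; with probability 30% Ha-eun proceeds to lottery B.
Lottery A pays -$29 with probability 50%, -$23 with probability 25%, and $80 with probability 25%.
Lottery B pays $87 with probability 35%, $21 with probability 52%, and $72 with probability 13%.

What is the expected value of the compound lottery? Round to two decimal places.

EV(A) = 0.5 × (-29) + 0.25 × (-23) + 0.25 × 80 = -14.5 − 5.75 + 20 = -0.25
EV(B) = 0.35 × 87 + 0.52 × 21 + 0.13 × 72 = 30.45 + 10.92 + 9.36 = 50.73
Overall = 0.7 × (-0.25) + 0.3 × 50.73 = -0.175 + 15.219 = 15.044

$15.04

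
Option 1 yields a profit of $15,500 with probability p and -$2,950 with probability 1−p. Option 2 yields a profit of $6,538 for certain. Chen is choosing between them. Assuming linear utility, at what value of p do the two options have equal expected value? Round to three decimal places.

p·15500 + (1−p)·(-2950) = 6538
18450p − 2950 = 6538
p = (6538 + 2950) / 18450

p = 0.514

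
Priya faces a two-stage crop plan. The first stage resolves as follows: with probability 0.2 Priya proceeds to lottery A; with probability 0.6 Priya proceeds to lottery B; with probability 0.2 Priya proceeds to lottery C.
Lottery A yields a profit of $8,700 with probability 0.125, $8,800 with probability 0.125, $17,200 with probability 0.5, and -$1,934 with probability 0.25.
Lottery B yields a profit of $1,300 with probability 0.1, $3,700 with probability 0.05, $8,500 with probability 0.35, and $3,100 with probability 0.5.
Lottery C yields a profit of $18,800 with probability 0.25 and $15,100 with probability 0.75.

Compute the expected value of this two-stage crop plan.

EV(A) = 0.125 × 8700 + 0.125 × 8800 + 0.5 × 17200 + 0.25 × (-1934) = 1087.5 + 1100 + 8600 − 483.5 = 10304
EV(B) = 0.1 × 1300 + 0.05 × 3700 + 0.35 × 8500 + 0.5 × 3100 = 130 + 185 + 2975 + 1550 = 4840
EV(C) = 0.25 × 18800 + 0.75 × 15100 = 4700 + 11325 = 16025
Overall = 0.2 × 10304 + 0.6 × 4840 + 0.2 × 16025 = 2060.8 + 2904 + 3205 = 8169.8

$8,169.80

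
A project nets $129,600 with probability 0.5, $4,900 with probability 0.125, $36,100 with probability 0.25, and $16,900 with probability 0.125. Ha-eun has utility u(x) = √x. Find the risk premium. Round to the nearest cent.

$12,793.75

E[u] = 0.5·√129600 + 0.125·√4900 + 0.25·√36100 + 0.125·√16900 = 0.5·360 + 0.125·70 + 0.25·190 + 0.125·130 = 252.5
CE = (252.5)² = 63756.25
Risk premium = EV − CE = 76550 − 63756.25 = 12793.75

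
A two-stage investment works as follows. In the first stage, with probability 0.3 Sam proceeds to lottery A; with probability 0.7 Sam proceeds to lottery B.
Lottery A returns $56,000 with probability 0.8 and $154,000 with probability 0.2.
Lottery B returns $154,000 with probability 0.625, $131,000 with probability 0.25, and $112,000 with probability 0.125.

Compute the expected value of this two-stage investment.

EV(A) = 0.8 × 56000 + 0.2 × 154000 = 44800 + 30800 = 75600
EV(B) = 0.625 × 154000 + 0.25 × 131000 + 0.125 × 112000 = 96250 + 32750 + 14000 = 143000
Overall = 0.3 × 75600 + 0.7 × 143000 = 22680 + 100100 = 122780

$122,780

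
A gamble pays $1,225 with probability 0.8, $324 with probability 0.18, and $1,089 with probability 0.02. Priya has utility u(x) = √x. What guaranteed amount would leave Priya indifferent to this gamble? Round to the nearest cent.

$1,017.61

E[u] = 0.8·√1225 + 0.18·√324 + 0.02·√1089 = 0.8·35 + 0.18·18 + 0.02·33 = 31.9
CE = (31.9)² = 1017.61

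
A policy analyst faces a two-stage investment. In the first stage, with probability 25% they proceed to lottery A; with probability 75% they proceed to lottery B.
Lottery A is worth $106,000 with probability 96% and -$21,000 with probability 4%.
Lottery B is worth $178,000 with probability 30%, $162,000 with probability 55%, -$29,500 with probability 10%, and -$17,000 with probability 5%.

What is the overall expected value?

$129,255

EV(A) = 0.96 × 106000 + 0.04 × (-21000) = 101760 − 840 = 100920
EV(B) = 0.3 × 178000 + 0.55 × 162000 + 0.1 × (-29500) + 0.05 × (-17000) = 53400 + 89100 − 2950 − 850 = 138700
Overall = 0.25 × 100920 + 0.75 × 138700 = 25230 + 104025 = 129255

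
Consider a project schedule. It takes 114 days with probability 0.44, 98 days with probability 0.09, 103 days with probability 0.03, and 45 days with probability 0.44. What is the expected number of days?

81.87 days

EV = 0.44 × 114 + 0.09 × 98 + 0.03 × 103 + 0.44 × 45 = 50.16 + 8.82 + 3.09 + 19.8 = 81.87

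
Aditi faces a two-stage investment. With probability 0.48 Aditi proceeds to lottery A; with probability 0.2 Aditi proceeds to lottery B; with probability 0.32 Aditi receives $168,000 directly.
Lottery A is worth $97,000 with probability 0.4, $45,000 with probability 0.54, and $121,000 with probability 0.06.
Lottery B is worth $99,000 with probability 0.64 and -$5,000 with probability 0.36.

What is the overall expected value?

EV(A) = 0.4 × 97000 + 0.54 × 45000 + 0.06 × 121000 = 38800 + 24300 + 7260 = 70360
EV(B) = 0.64 × 99000 + 0.36 × (-5000) = 63360 − 1800 = 61560
Branch C: 168000 (certain)
Overall = 0.48 × 70360 + 0.2 × 61560 + 0.32 × 168000 = 33772.8 + 12312 + 53760 = 99844.8

$99,844.80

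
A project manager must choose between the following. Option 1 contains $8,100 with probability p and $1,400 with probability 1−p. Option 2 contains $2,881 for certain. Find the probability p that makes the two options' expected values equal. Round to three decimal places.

p·8100 + (1−p)·1400 = 2881
6700p + 1400 = 2881
p = (2881 − 1400) / 6700

p = 0.221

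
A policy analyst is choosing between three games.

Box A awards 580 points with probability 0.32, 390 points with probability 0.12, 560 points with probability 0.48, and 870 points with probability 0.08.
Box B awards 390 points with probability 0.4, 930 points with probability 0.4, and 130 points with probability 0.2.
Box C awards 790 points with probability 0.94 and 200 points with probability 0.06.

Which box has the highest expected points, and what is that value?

Box A = 0.32 × 580 + 0.12 × 390 + 0.48 × 560 + 0.08 × 870 = 185.6 + 46.8 + 268.8 + 69.6 = 570.8
Box B = 0.4 × 390 + 0.4 × 930 + 0.2 × 130 = 156 + 372 + 26 = 554
Box C = 0.94 × 790 + 0.06 × 200 = 742.6 + 12 = 754.6

Box C (754.6 points)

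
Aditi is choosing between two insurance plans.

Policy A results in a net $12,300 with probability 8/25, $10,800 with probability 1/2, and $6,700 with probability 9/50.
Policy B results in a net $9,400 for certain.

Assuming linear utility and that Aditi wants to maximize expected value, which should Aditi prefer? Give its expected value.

Policy A = 8/25 × 12300 + 1/2 × 10800 + 9/50 × 6700 = 3936 + 5400 + 1206 = 10542
Policy B: 9400 (certain)

Policy A ($10,542)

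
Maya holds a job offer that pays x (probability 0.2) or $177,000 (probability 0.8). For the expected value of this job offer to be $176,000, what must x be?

x = $172,000

0.2·x + 0.8·177000 = 176000
0.2·x = 176000 − 141600 = 34400
x = 34400 / 0.2 = 172000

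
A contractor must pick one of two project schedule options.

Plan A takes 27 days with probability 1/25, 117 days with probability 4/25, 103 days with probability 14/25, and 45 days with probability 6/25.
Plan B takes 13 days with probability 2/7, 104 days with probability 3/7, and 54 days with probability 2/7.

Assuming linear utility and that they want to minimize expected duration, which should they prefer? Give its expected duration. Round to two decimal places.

Plan A = 1/25 × 27 + 4/25 × 117 + 14/25 × 103 + 6/25 × 45 = 1.08 + 18.72 + 57.68 + 10.8 = 88.28
Plan B = 2/7 × 13 + 3/7 × 104 + 2/7 × 54 = 3.7143 + 44.5714 + 15.4286 = 63.7143

Plan B (63.71 days)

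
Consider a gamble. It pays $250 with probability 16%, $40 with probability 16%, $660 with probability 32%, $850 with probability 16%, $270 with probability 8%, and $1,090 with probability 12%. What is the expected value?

EV = 0.16 × 250 + 0.16 × 40 + 0.32 × 660 + 0.16 × 850 + 0.08 × 270 + 0.12 × 1090 = 40 + 6.4 + 211.2 + 136 + 21.6 + 130.8 = 546

$546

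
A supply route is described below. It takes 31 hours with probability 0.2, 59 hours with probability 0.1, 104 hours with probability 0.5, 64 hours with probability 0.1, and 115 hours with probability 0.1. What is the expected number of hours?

82 hours

EV = 0.2 × 31 + 0.1 × 59 + 0.5 × 104 + 0.1 × 64 + 0.1 × 115 = 6.2 + 5.9 + 52 + 6.4 + 11.5 = 82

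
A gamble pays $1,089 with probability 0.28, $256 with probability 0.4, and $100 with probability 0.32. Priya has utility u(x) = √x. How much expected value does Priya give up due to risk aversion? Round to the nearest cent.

$84.37

E[u] = 0.28·√1089 + 0.4·√256 + 0.32·√100 = 0.28·33 + 0.4·16 + 0.32·10 = 18.84
CE = (18.84)² = 354.9456
Risk premium = EV − CE = 439.32 − 354.9456 = 84.3744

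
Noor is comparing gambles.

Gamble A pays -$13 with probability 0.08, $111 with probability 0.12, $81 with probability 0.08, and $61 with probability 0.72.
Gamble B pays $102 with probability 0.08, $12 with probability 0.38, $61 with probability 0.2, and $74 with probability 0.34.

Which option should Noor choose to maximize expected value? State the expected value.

Gamble A ($62.68)

Gamble A = 0.08 × (-13) + 0.12 × 111 + 0.08 × 81 + 0.72 × 61 = -1.04 + 13.32 + 6.48 + 43.92 = 62.68
Gamble B = 0.08 × 102 + 0.38 × 12 + 0.2 × 61 + 0.34 × 74 = 8.16 + 4.56 + 12.2 + 25.16 = 50.08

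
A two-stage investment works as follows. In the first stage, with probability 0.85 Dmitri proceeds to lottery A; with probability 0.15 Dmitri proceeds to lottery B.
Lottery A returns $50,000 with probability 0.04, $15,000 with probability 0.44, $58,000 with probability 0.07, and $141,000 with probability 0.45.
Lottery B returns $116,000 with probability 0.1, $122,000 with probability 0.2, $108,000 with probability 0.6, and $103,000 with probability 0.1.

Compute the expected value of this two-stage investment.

$81,358.50

EV(A) = 0.04 × 50000 + 0.44 × 15000 + 0.07 × 58000 + 0.45 × 141000 = 2000 + 6600 + 4060 + 63450 = 76110
EV(B) = 0.1 × 116000 + 0.2 × 122000 + 0.6 × 108000 + 0.1 × 103000 = 11600 + 24400 + 64800 + 10300 = 111100
Overall = 0.85 × 76110 + 0.15 × 111100 = 64693.5 + 16665 = 81358.5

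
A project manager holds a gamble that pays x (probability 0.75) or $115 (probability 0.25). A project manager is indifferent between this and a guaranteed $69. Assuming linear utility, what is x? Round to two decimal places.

x = $53.67

0.75·x + 0.25·115 = 69
0.75·x = 69 − 28.75 = 40.25
x = 40.25 / 0.75 = 53.6667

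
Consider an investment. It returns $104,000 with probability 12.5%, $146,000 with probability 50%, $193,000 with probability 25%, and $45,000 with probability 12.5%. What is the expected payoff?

EV = 0.125 × 104000 + 0.5 × 146000 + 0.25 × 193000 + 0.125 × 45000 = 13000 + 73000 + 48250 + 5625 = 139875

$139,875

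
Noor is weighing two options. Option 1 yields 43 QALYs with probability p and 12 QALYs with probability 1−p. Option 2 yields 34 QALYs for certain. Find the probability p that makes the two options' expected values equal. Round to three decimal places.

p = 0.710

p·43 + (1−p)·12 = 34
31p + 12 = 34
p = (34 − 12) / 31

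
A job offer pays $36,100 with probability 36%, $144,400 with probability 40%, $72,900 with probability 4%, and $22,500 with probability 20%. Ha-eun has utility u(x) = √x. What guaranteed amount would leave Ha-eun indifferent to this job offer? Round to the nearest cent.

$68,225.44

E[u] = 0.36·√36100 + 0.4·√144400 + 0.04·√72900 + 0.2·√22500 = 0.36·190 + 0.4·380 + 0.04·270 + 0.2·150 = 261.2
CE = (261.2)² = 68225.44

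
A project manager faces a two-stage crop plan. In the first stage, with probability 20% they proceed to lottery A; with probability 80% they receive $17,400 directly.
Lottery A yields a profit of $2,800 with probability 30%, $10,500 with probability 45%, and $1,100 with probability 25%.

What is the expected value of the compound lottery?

$15,088

EV(A) = 0.3 × 2800 + 0.45 × 10500 + 0.25 × 1100 = 840 + 4725 + 275 = 5840
Branch B: 17400 (certain)
Overall = 0.2 × 5840 + 0.8 × 17400 = 1168 + 13920 = 15088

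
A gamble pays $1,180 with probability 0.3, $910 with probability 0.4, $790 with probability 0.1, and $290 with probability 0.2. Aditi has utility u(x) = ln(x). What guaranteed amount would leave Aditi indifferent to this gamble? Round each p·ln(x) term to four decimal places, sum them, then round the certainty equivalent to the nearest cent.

$771.70

E[u] = 0.3·ln(1180) + 0.4·ln(910) + 0.1·ln(790) + 0.2·ln(290) = 2.1220 + 2.7254 + 0.6672 + 1.1340 = 6.6486
CE = e^6.6486 ≈ 771.70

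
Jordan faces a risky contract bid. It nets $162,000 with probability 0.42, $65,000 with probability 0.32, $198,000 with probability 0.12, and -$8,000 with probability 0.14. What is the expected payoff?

$111,480

EV = 0.42 × 162000 + 0.32 × 65000 + 0.12 × 198000 + 0.14 × (-8000) = 68040 + 20800 + 23760 − 1120 = 111480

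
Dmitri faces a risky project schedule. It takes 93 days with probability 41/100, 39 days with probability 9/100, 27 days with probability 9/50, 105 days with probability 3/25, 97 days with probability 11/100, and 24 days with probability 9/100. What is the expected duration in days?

71.93 days

EV = 41/100 × 93 + 9/100 × 39 + 9/50 × 27 + 3/25 × 105 + 11/100 × 97 + 9/100 × 24 = 38.13 + 3.51 + 4.86 + 12.6 + 10.67 + 2.16 = 71.93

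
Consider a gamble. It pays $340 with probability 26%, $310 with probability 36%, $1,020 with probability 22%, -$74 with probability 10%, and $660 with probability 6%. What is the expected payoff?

EV = 0.26 × 340 + 0.36 × 310 + 0.22 × 1020 + 0.1 × (-74) + 0.06 × 660 = 88.4 + 111.6 + 224.4 − 7.4 + 39.6 = 456.6

$456.60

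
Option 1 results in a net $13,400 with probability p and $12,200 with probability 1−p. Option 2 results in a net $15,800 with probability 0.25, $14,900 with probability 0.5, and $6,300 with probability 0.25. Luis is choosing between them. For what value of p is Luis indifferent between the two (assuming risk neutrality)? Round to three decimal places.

p = 0.646

EV(Option 2) = 0.25 × 15800 + 0.5 × 14900 + 0.25 × 6300 = 3950 + 7450 + 1575 = 12975
p·13400 + (1−p)·12200 = 12975
1200p + 12200 = 12975
p = (12975 − 12200) / 1200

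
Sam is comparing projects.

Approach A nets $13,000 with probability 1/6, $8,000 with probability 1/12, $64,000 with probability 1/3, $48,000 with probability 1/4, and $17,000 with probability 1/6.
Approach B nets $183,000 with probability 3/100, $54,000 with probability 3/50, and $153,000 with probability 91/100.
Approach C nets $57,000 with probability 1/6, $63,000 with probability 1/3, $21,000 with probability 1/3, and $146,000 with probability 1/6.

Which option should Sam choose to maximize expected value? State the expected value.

Approach A = 1/6 × 13000 + 1/12 × 8000 + 1/3 × 64000 + 1/4 × 48000 + 1/6 × 17000 = 2166.6667 + 666.6667 + 21333.3333 + 12000 + 2833.3333 = 39000
Approach B = 3/100 × 183000 + 3/50 × 54000 + 91/100 × 153000 = 5490 + 3240 + 139230 = 147960
Approach C = 1/6 × 57000 + 1/3 × 63000 + 1/3 × 21000 + 1/6 × 146000 = 9500 + 21000 + 7000 + 24333.3333 = 61833.3333

Approach B ($147,960)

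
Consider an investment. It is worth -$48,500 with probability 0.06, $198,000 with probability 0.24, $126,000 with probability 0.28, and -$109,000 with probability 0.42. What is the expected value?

$34,110

EV = 0.06 × (-48500) + 0.24 × 198000 + 0.28 × 126000 + 0.42 × (-109000) = -2910 + 47520 + 35280 − 45780 = 34110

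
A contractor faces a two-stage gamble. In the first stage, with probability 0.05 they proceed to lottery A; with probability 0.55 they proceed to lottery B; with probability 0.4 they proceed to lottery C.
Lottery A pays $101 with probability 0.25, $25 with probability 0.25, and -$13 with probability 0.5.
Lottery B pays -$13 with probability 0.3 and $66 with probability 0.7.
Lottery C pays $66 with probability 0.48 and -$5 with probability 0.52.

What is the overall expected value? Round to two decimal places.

$36.15

EV(A) = 0.25 × 101 + 0.25 × 25 + 0.5 × (-13) = 25.25 + 6.25 − 6.5 = 25
EV(B) = 0.3 × (-13) + 0.7 × 66 = -3.9 + 46.2 = 42.3
EV(C) = 0.48 × 66 + 0.52 × (-5) = 31.68 − 2.6 = 29.08
Overall = 0.05 × 25 + 0.55 × 42.3 + 0.4 × 29.08 = 1.25 + 23.265 + 11.632 = 36.147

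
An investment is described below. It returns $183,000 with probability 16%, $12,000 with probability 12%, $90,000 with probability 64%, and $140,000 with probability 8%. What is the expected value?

$99,520

EV = 0.16 × 183000 + 0.12 × 12000 + 0.64 × 90000 + 0.08 × 140000 = 29280 + 1440 + 57600 + 11200 = 99520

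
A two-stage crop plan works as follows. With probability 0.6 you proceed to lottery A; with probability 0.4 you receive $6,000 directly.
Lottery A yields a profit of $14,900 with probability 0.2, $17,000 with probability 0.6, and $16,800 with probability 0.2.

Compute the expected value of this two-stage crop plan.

EV(A) = 0.2 × 14900 + 0.6 × 17000 + 0.2 × 16800 = 2980 + 10200 + 3360 = 16540
Branch B: 6000 (certain)
Overall = 0.6 × 16540 + 0.4 × 6000 = 9924 + 2400 = 12324

$12,324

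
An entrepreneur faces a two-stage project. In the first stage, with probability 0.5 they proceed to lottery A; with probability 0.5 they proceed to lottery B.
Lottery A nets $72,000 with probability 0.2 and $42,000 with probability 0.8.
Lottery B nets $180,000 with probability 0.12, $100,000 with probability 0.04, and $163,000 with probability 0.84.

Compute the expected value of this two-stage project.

$105,260

EV(A) = 0.2 × 72000 + 0.8 × 42000 = 14400 + 33600 = 48000
EV(B) = 0.12 × 180000 + 0.04 × 100000 + 0.84 × 163000 = 21600 + 4000 + 136920 = 162520
Overall = 0.5 × 48000 + 0.5 × 162520 = 24000 + 81260 = 105260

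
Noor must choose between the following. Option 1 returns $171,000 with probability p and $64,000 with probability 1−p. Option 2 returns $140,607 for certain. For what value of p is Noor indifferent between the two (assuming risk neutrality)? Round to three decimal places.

p = 0.716

p·171000 + (1−p)·64000 = 140607
107000p + 64000 = 140607
p = (140607 − 64000) / 107000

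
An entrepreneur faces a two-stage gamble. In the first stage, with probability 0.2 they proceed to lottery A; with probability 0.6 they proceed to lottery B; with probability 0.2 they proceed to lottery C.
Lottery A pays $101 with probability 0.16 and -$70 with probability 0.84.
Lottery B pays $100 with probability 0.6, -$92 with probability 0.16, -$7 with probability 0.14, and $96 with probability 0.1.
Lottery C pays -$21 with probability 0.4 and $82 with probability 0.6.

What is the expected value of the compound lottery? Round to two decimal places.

$31.97

EV(A) = 0.16 × 101 + 0.84 × (-70) = 16.16 − 58.8 = -42.64
EV(B) = 0.6 × 100 + 0.16 × (-92) + 0.14 × (-7) + 0.1 × 96 = 60 − 14.72 − 0.98 + 9.6 = 53.9
EV(C) = 0.4 × (-21) + 0.6 × 82 = -8.4 + 49.2 = 40.8
Overall = 0.2 × (-42.64) + 0.6 × 53.9 + 0.2 × 40.8 = -8.528 + 32.34 + 8.16 = 31.972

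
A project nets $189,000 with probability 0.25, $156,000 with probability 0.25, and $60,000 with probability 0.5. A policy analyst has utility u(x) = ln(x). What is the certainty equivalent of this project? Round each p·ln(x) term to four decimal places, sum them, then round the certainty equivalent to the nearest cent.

E[u] = 0.25·ln(189000) + 0.25·ln(156000) + 0.5·ln(60000) = 3.0374 + 2.9894 + 5.5010 = 11.5278
CE = e^11.5278 ≈ 101498.57

$101,498.57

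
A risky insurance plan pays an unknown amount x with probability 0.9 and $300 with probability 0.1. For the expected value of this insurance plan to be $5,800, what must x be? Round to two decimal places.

0.9·x + 0.1·300 = 5800
0.9·x = 5800 − 30 = 5770
x = 5770 / 0.9 = 6411.1111

x = $6,411.11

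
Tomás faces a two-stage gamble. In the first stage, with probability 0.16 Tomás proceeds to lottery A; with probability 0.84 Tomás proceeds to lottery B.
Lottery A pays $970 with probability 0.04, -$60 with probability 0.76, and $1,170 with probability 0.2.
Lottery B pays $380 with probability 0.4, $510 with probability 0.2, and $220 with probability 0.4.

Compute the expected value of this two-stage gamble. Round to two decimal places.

$323.63

EV(A) = 0.04 × 970 + 0.76 × (-60) + 0.2 × 1170 = 38.8 − 45.6 + 234 = 227.2
EV(B) = 0.4 × 380 + 0.2 × 510 + 0.4 × 220 = 152 + 102 + 88 = 342
Overall = 0.16 × 227.2 + 0.84 × 342 = 36.352 + 287.28 = 323.632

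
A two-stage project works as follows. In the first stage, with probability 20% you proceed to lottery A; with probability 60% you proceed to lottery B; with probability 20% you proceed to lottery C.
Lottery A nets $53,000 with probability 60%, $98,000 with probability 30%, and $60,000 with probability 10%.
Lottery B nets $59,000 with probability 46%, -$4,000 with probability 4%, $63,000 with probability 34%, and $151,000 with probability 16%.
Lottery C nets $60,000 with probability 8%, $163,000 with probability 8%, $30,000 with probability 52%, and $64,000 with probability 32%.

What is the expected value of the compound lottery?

$67,760

EV(A) = 0.6 × 53000 + 0.3 × 98000 + 0.1 × 60000 = 31800 + 29400 + 6000 = 67200
EV(B) = 0.46 × 59000 + 0.04 × (-4000) + 0.34 × 63000 + 0.16 × 151000 = 27140 − 160 + 21420 + 24160 = 72560
EV(C) = 0.08 × 60000 + 0.08 × 163000 + 0.52 × 30000 + 0.32 × 64000 = 4800 + 13040 + 15600 + 20480 = 53920
Overall = 0.2 × 67200 + 0.6 × 72560 + 0.2 × 53920 = 13440 + 43536 + 10784 = 67760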